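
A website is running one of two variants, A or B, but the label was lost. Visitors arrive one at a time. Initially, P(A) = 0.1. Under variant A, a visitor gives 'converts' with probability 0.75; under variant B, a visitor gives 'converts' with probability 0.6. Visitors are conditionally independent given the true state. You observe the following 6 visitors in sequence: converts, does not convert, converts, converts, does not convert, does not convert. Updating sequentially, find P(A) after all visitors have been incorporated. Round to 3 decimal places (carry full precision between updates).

After 'converts': P(A) = 0.75·0.1000 / (0.75·0.1000 + 0.6·0.9000) ≈ 0.1220
After 'does not convert': P(A) = 0.25·0.1220 / (0.25·0.1220 + 0.4·0.8780) ≈ 0.0799
After 'converts': P(A) = 0.75·0.0799 / (0.75·0.0799 + 0.6·0.9201) ≈ 0.0979
After 'converts': P(A) = 0.75·0.0979 / (0.75·0.0979 + 0.6·0.9021) ≈ 0.1194
After 'does not convert': P(A) = 0.25·0.1194 / (0.25·0.1194 + 0.4·0.8806) ≈ 0.0781
After 'does not convert': P(A) = 0.25·0.0781 / (0.25·0.0781 + 0.4·0.9219) ≈ 0.0503

0.050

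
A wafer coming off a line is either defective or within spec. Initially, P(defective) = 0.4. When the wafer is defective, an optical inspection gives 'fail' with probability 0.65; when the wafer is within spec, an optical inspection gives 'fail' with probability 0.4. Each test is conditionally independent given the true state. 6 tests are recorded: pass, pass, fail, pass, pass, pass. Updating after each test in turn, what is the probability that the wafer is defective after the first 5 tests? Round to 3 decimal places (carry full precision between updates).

After 'pass': P(defective) = 0.35·0.4000 / (0.35·0.4000 + 0.6·0.6000) ≈ 0.2800
After 'pass': P(defective) = 0.35·0.2800 / (0.35·0.2800 + 0.6·0.7200) ≈ 0.1849
After 'fail': P(defective) = 0.65·0.1849 / (0.65·0.1849 + 0.4·0.8151) ≈ 0.2693
After 'pass': P(defective) = 0.35·0.2693 / (0.35·0.2693 + 0.6·0.7307) ≈ 0.1770
After 'pass': P(defective) = 0.35·0.1770 / (0.35·0.1770 + 0.6·0.8230) ≈ 0.1115

0.111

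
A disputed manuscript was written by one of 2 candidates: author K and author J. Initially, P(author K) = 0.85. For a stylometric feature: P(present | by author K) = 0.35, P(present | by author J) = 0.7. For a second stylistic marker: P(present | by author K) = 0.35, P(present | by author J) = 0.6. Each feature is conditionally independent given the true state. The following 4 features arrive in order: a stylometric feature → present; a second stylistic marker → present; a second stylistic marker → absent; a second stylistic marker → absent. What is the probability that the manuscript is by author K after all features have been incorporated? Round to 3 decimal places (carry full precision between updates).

After a stylometric feature='present': P(author K) = 0.35·0.8500 / (0.35·0.8500 + 0.7·0.1500) ≈ 0.7391
After a second stylistic marker='present': P(author K) = 0.35·0.7391 / (0.35·0.7391 + 0.6·0.2609) ≈ 0.6230
After a second stylistic marker='absent': P(author K) = 0.65·0.6230 / (0.65·0.6230 + 0.4·0.3770) ≈ 0.7287
After a second stylistic marker='absent': P(author K) = 0.65·0.7287 / (0.65·0.7287 + 0.4·0.2713) ≈ 0.8136

0.814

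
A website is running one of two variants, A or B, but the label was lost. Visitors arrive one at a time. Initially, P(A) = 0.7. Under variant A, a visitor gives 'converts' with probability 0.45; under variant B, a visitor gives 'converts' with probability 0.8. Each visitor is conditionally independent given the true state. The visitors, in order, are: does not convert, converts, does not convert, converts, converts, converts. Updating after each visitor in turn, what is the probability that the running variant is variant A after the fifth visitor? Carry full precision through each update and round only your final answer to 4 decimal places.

0.7585

After 'does not convert': P(A) = 0.55·0.7000 / (0.55·0.7000 + 0.2·0.3000) ≈ 0.8652
After 'converts': P(A) = 0.45·0.8652 / (0.45·0.8652 + 0.8·0.1348) ≈ 0.7831
After 'does not convert': P(A) = 0.55·0.7831 / (0.55·0.7831 + 0.2·0.2169) ≈ 0.9085
After 'converts': P(A) = 0.45·0.9085 / (0.45·0.9085 + 0.8·0.0915) ≈ 0.8481
After 'converts': P(A) = 0.45·0.8481 / (0.45·0.8481 + 0.8·0.1519) ≈ 0.7585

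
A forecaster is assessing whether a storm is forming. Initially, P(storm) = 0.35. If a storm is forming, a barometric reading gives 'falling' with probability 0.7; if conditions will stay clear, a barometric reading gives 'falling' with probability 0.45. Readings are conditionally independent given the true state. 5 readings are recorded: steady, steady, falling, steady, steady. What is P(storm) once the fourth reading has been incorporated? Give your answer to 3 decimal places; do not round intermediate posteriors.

Each posterior becomes the prior for the next update.
After 'steady': P(storm) = 0.3·0.3500 / (0.3·0.3500 + 0.55·0.6500) ≈ 0.2270
After 'steady': P(storm) = 0.3·0.2270 / (0.3·0.2270 + 0.55·0.7730) ≈ 0.1381
After 'falling': P(storm) = 0.7·0.1381 / (0.7·0.1381 + 0.45·0.8619) ≈ 0.1995
After 'steady': P(storm) = 0.3·0.1995 / (0.3·0.1995 + 0.55·0.8005) ≈ 0.1197

0.120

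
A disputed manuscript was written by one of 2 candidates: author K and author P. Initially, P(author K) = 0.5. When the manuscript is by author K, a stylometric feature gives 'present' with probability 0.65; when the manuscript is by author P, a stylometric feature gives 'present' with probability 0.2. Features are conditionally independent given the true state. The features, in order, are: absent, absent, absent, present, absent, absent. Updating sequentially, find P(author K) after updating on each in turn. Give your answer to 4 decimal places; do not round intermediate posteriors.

After 'absent': P(author K) = 0.35·0.5000 / (0.35·0.5000 + 0.8·0.5000) ≈ 0.3043
After 'absent': P(author K) = 0.35·0.3043 / (0.35·0.3043 + 0.8·0.6957) ≈ 0.1607
After 'absent': P(author K) = 0.35·0.1607 / (0.35·0.1607 + 0.8·0.8393) ≈ 0.0773
After 'present': P(author K) = 0.65·0.0773 / (0.65·0.0773 + 0.2·0.9227) ≈ 0.2139
After 'absent': P(author K) = 0.35·0.2139 / (0.35·0.2139 + 0.8·0.7861) ≈ 0.1064
After 'absent': P(author K) = 0.35·0.1064 / (0.35·0.1064 + 0.8·0.8936) ≈ 0.0495

0.0495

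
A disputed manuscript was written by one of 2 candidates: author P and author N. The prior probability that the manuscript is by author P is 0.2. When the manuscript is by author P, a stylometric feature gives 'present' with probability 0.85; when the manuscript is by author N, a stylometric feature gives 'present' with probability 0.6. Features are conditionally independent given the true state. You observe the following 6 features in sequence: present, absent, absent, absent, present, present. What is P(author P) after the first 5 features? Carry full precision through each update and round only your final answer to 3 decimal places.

After 'present': P(author P) = 0.85·0.2000 / (0.85·0.2000 + 0.6·0.8000) ≈ 0.2615
After 'absent': P(author P) = 0.15·0.2615 / (0.15·0.2615 + 0.4·0.7385) ≈ 0.1172
After 'absent': P(author P) = 0.15·0.1172 / (0.15·0.1172 + 0.4·0.8828) ≈ 0.0474
After 'absent': P(author P) = 0.15·0.0474 / (0.15·0.0474 + 0.4·0.9526) ≈ 0.0183
After 'present': P(author P) = 0.85·0.0183 / (0.85·0.0183 + 0.6·0.9817) ≈ 0.0258

0.026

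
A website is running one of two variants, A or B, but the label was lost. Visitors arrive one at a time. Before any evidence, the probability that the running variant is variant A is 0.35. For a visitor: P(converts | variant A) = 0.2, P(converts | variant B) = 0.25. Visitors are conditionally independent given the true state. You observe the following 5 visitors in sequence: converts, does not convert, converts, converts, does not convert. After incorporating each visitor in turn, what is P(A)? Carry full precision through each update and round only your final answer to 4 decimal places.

Each posterior becomes the prior for the next update.
After 'converts': P(A) = 0.2·0.3500 / (0.2·0.3500 + 0.25·0.6500) ≈ 0.3011
After 'does not convert': P(A) = 0.8·0.3011 / (0.8·0.3011 + 0.75·0.6989) ≈ 0.3148
After 'converts': P(A) = 0.2·0.3148 / (0.2·0.3148 + 0.25·0.6852) ≈ 0.2688
After 'converts': P(A) = 0.2·0.2688 / (0.2·0.2688 + 0.25·0.7312) ≈ 0.2272
After 'does not convert': P(A) = 0.8·0.2272 / (0.8·0.2272 + 0.75·0.7728) ≈ 0.2388

0.2388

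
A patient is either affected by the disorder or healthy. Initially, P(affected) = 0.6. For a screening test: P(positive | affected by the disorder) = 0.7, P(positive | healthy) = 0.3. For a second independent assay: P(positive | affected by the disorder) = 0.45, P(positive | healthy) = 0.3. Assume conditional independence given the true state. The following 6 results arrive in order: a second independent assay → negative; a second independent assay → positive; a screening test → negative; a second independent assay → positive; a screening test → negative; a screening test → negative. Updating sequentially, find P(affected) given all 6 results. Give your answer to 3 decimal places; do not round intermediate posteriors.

0.173

After a second independent assay='negative': P(affected) = 0.55·0.6000 / (0.55·0.6000 + 0.7·0.4000) ≈ 0.5410
After a second independent assay='positive': P(affected) = 0.45·0.5410 / (0.45·0.5410 + 0.3·0.4590) ≈ 0.6387
After a screening test='negative': P(affected) = 0.3·0.6387 / (0.3·0.6387 + 0.7·0.3613) ≈ 0.4311
After a second independent assay='positive': P(affected) = 0.45·0.4311 / (0.45·0.4311 + 0.3·0.5689) ≈ 0.5319
After a screening test='negative': P(affected) = 0.3·0.5319 / (0.3·0.5319 + 0.7·0.4681) ≈ 0.3275
After a screening test='negative': P(affected) = 0.3·0.3275 / (0.3·0.3275 + 0.7·0.6725) ≈ 0.1727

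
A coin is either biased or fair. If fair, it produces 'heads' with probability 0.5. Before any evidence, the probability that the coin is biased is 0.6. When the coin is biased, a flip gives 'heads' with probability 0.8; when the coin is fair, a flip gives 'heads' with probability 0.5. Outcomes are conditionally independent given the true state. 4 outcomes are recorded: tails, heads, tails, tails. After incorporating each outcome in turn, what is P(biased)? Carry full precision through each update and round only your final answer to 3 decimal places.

0.133

After 'tails': P(biased) = 0.2·0.6000 / (0.2·0.6000 + 0.5·0.4000) ≈ 0.3750
After 'heads': P(biased) = 0.8·0.3750 / (0.8·0.3750 + 0.5·0.6250) ≈ 0.4898
After 'tails': P(biased) = 0.2·0.4898 / (0.2·0.4898 + 0.5·0.5102) ≈ 0.2775
After 'tails': P(biased) = 0.2·0.2775 / (0.2·0.2775 + 0.5·0.7225) ≈ 0.1331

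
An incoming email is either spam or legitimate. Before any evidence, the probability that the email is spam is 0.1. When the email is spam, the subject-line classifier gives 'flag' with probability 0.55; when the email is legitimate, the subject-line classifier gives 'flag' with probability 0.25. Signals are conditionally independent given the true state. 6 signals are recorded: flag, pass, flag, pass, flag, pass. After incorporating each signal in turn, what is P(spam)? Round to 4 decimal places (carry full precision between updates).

0.2035

After 'flag': P(spam) = 0.55·0.1000 / (0.55·0.1000 + 0.25·0.9000) ≈ 0.1964
After 'pass': P(spam) = 0.45·0.1964 / (0.45·0.1964 + 0.75·0.8036) ≈ 0.1279
After 'flag': P(spam) = 0.55·0.1279 / (0.55·0.1279 + 0.25·0.8721) ≈ 0.2440
After 'pass': P(spam) = 0.45·0.2440 / (0.45·0.2440 + 0.75·0.7560) ≈ 0.1622
After 'flag': P(spam) = 0.55·0.1622 / (0.55·0.1622 + 0.25·0.8378) ≈ 0.2987
After 'pass': P(spam) = 0.45·0.2987 / (0.45·0.2987 + 0.75·0.7013) ≈ 0.2035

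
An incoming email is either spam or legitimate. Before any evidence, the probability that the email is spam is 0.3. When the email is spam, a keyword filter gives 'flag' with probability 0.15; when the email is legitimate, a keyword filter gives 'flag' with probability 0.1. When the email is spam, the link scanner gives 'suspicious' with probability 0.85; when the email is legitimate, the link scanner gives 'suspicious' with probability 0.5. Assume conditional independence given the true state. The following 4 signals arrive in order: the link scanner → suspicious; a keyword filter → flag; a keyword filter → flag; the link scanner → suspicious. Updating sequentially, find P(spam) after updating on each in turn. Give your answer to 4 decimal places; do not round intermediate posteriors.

0.7359

After the link scanner='suspicious': P(spam) = 0.85·0.3000 / (0.85·0.3000 + 0.5·0.7000) ≈ 0.4215
After a keyword filter='flag': P(spam) = 0.15·0.4215 / (0.15·0.4215 + 0.1·0.5785) ≈ 0.5222
After a keyword filter='flag': P(spam) = 0.15·0.5222 / (0.15·0.5222 + 0.1·0.4778) ≈ 0.6211
After the link scanner='suspicious': P(spam) = 0.85·0.6211 / (0.85·0.6211 + 0.5·0.3789) ≈ 0.7359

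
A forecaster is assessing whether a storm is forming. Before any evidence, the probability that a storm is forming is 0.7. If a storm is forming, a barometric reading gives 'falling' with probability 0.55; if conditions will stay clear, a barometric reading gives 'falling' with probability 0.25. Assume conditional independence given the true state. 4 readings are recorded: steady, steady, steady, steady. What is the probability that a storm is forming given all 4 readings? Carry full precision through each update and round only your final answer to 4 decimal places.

0.2322

Apply Bayes' rule sequentially, carrying P(storm) forward.
After 'steady': P(storm) = 0.45·0.7000 / (0.45·0.7000 + 0.75·0.3000) ≈ 0.5833
After 'steady': P(storm) = 0.45·0.5833 / (0.45·0.5833 + 0.75·0.4167) ≈ 0.4565
After 'steady': P(storm) = 0.45·0.4565 / (0.45·0.4565 + 0.75·0.5435) ≈ 0.3351
After 'steady': P(storm) = 0.45·0.3351 / (0.45·0.3351 + 0.75·0.6649) ≈ 0.2322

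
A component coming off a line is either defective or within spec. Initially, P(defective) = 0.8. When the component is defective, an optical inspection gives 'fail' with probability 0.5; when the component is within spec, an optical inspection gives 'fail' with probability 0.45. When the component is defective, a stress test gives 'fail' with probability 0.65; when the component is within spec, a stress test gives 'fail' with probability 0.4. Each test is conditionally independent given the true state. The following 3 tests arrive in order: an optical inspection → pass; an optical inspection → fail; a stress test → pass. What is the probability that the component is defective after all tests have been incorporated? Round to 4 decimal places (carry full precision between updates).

Each posterior becomes the prior for the next update.
After an optical inspection='pass': P(defective) = 0.5·0.8000 / (0.5·0.8000 + 0.55·0.2000) ≈ 0.7843
After an optical inspection='fail': P(defective) = 0.5·0.7843 / (0.5·0.7843 + 0.45·0.2157) ≈ 0.8016
After a stress test='pass': P(defective) = 0.35·0.8016 / (0.35·0.8016 + 0.6·0.1984) ≈ 0.7021

0.7021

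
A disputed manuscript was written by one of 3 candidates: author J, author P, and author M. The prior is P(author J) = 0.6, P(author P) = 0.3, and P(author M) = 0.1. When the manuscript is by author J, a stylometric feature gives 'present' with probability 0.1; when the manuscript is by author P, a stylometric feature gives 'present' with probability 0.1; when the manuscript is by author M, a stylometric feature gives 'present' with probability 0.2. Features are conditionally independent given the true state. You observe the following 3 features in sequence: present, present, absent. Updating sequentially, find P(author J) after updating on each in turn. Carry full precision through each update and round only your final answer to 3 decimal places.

0.478

After 'present': normaliser = 0.1·0.6000 + 0.1·0.3000 + 0.2·0.1000; P(author J) ≈ 0.5455, P(author P) ≈ 0.2727, P(author M) ≈ 0.1818
After 'present': normaliser = 0.1·0.5455 + 0.1·0.2727 + 0.2·0.1818; P(author J) ≈ 0.4615, P(author P) ≈ 0.2308, P(author M) ≈ 0.3077
After 'absent': normaliser = 0.9·0.4615 + 0.9·0.2308 + 0.8·0.3077; P(author J) ≈ 0.4779, P(author P) ≈ 0.2389, P(author M) ≈ 0.2832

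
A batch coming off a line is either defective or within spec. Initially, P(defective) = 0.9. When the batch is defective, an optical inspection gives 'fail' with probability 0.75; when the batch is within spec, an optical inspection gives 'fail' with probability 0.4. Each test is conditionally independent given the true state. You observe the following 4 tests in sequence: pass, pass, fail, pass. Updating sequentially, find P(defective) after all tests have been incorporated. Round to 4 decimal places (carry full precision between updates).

Apply Bayes' rule sequentially, carrying P(defective) forward.
After 'pass': P(defective) = 0.25·0.9000 / (0.25·0.9000 + 0.6·0.1000) ≈ 0.7895
After 'pass': P(defective) = 0.25·0.7895 / (0.25·0.7895 + 0.6·0.2105) ≈ 0.6098
After 'fail': P(defective) = 0.75·0.6098 / (0.75·0.6098 + 0.4·0.3902) ≈ 0.7455
After 'pass': P(defective) = 0.25·0.7455 / (0.25·0.7455 + 0.6·0.2545) ≈ 0.5497

0.5497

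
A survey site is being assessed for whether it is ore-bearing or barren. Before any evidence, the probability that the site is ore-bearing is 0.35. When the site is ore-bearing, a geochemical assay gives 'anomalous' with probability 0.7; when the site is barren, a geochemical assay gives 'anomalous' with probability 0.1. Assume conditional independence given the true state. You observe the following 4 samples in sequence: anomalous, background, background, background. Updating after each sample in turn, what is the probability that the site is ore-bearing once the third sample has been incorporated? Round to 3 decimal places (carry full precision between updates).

0.295

After 'anomalous': P(ore) = 0.7·0.3500 / (0.7·0.3500 + 0.1·0.6500) ≈ 0.7903
After 'background': P(ore) = 0.3·0.7903 / (0.3·0.7903 + 0.9·0.2097) ≈ 0.5568
After 'background': P(ore) = 0.3·0.5568 / (0.3·0.5568 + 0.9·0.4432) ≈ 0.2952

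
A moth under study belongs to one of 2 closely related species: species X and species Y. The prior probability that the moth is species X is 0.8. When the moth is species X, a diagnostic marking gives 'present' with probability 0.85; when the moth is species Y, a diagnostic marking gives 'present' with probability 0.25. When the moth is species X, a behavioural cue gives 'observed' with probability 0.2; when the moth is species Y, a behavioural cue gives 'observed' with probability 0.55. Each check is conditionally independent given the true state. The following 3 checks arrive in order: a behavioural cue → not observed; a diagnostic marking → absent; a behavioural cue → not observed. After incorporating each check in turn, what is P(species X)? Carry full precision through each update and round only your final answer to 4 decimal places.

0.7166

After a behavioural cue='not observed': P(species X) = 0.8·0.8000 / (0.8·0.8000 + 0.45·0.2000) ≈ 0.8767
After a diagnostic marking='absent': P(species X) = 0.15·0.8767 / (0.15·0.8767 + 0.75·0.1233) ≈ 0.5872
After a behavioural cue='not observed': P(species X) = 0.8·0.5872 / (0.8·0.5872 + 0.45·0.4128) ≈ 0.7166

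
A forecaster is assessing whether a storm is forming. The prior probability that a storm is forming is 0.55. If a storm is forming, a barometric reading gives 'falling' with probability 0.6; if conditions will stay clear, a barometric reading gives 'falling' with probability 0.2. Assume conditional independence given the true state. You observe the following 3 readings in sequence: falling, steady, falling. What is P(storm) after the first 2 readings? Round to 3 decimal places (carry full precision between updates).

0.647

Each posterior becomes the prior for the next update.
After 'falling': P(storm) = 0.6·0.5500 / (0.6·0.5500 + 0.2·0.4500) ≈ 0.7857
After 'steady': P(storm) = 0.4·0.7857 / (0.4·0.7857 + 0.8·0.2143) ≈ 0.6471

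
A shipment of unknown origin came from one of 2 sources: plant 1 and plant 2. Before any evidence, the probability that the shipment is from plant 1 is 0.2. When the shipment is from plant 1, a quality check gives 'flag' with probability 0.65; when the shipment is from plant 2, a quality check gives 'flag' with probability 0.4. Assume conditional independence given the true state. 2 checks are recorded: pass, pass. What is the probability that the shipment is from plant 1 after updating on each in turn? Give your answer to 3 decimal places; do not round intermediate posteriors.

0.078

After 'pass': P(plant 1) = 0.35·0.2000 / (0.35·0.2000 + 0.6·0.8000) ≈ 0.1273
After 'pass': P(plant 1) = 0.35·0.1273 / (0.35·0.1273 + 0.6·0.8727) ≈ 0.0784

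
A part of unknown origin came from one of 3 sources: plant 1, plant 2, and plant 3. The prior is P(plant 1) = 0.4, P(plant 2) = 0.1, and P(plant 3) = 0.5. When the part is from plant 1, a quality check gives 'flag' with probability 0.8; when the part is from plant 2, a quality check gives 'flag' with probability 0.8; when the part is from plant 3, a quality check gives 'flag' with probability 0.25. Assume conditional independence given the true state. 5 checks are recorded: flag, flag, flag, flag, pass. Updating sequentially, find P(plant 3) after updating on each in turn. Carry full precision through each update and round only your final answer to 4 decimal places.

After 'flag': normaliser = 0.8·0.4000 + 0.8·0.1000 + 0.25·0.5000; P(plant 1) ≈ 0.6095, P(plant 2) ≈ 0.1524, P(plant 3) ≈ 0.2381
After 'flag': normaliser = 0.8·0.6095 + 0.8·0.1524 + 0.25·0.2381; P(plant 1) ≈ 0.7288, P(plant 2) ≈ 0.1822, P(plant 3) ≈ 0.0890
After 'flag': normaliser = 0.8·0.7288 + 0.8·0.1822 + 0.25·0.0890; P(plant 1) ≈ 0.7763, P(plant 2) ≈ 0.1941, P(plant 3) ≈ 0.0296
After 'flag': normaliser = 0.8·0.7763 + 0.8·0.1941 + 0.25·0.0296; P(plant 1) ≈ 0.7924, P(plant 2) ≈ 0.1981, P(plant 3) ≈ 0.0094
After 'pass': normaliser = 0.2·0.7924 + 0.2·0.1981 + 0.75·0.0094; P(plant 1) ≈ 0.7724, P(plant 2) ≈ 0.1931, P(plant 3) ≈ 0.0345

0.0345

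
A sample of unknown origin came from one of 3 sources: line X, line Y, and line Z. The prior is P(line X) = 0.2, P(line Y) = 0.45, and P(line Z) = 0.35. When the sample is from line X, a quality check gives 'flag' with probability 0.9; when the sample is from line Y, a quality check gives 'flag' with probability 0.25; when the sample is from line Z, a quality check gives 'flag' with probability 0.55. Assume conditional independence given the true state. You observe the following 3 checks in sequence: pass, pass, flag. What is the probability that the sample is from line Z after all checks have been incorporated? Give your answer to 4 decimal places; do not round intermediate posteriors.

After 'pass': normaliser = 0.1·0.2000 + 0.75·0.4500 + 0.45·0.3500; P(line X) ≈ 0.0388, P(line Y) ≈ 0.6553, P(line Z) ≈ 0.3058
After 'pass': normaliser = 0.1·0.0388 + 0.75·0.6553 + 0.45·0.3058; P(line X) ≈ 0.0061, P(line Y) ≈ 0.7765, P(line Z) ≈ 0.2174
After 'flag': normaliser = 0.9·0.0061 + 0.25·0.7765 + 0.55·0.2174; P(line X) ≈ 0.0173, P(line Y) ≈ 0.6081, P(line Z) ≈ 0.3746

0.3746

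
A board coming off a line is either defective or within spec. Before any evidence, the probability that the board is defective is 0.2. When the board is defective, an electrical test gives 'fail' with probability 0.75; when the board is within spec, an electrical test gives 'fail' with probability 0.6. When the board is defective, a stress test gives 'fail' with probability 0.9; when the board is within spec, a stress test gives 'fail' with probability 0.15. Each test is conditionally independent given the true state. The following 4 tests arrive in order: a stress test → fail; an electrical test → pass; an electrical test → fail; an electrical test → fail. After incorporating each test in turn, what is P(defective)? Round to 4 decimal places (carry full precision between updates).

0.5943

After a stress test='fail': P(defective) = 0.9·0.2000 / (0.9·0.2000 + 0.15·0.8000) ≈ 0.6000
After an electrical test='pass': P(defective) = 0.25·0.6000 / (0.25·0.6000 + 0.4·0.4000) ≈ 0.4839
After an electrical test='fail': P(defective) = 0.75·0.4839 / (0.75·0.4839 + 0.6·0.5161) ≈ 0.5396
After an electrical test='fail': P(defective) = 0.75·0.5396 / (0.75·0.5396 + 0.6·0.4604) ≈ 0.5943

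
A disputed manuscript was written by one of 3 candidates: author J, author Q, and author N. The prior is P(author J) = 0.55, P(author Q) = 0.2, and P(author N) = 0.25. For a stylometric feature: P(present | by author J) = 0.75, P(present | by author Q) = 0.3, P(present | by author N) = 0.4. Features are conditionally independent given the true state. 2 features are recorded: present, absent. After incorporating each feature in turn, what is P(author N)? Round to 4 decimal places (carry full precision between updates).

After 'present': normaliser = 0.75·0.5500 + 0.3·0.2000 + 0.4·0.2500; P(author J) ≈ 0.7205, P(author Q) ≈ 0.1048, P(author N) ≈ 0.1747
After 'absent': normaliser = 0.25·0.7205 + 0.7·0.1048 + 0.6·0.1747; P(author J) ≈ 0.5027, P(author Q) ≈ 0.2048, P(author N) ≈ 0.2925

0.2925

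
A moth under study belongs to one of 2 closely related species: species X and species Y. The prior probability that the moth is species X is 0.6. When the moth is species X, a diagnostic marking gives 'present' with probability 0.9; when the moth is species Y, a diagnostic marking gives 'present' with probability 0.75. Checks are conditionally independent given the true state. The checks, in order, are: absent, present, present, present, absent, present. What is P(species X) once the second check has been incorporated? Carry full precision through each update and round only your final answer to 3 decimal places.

Each posterior becomes the prior for the next update.
After 'absent': P(species X) = 0.1·0.6000 / (0.1·0.6000 + 0.25·0.4000) ≈ 0.3750
After 'present': P(species X) = 0.9·0.3750 / (0.9·0.3750 + 0.75·0.6250) ≈ 0.4186

0.419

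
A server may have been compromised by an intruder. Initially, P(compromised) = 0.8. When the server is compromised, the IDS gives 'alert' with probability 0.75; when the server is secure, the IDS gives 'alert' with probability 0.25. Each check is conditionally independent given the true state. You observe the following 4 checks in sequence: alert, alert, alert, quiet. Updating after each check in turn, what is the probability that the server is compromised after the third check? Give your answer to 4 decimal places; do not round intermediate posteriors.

After 'alert': P(compromised) = 0.75·0.8000 / (0.75·0.8000 + 0.25·0.2000) ≈ 0.9231
After 'alert': P(compromised) = 0.75·0.9231 / (0.75·0.9231 + 0.25·0.0769) ≈ 0.9730
After 'alert': P(compromised) = 0.75·0.9730 / (0.75·0.9730 + 0.25·0.0270) ≈ 0.9908

0.9908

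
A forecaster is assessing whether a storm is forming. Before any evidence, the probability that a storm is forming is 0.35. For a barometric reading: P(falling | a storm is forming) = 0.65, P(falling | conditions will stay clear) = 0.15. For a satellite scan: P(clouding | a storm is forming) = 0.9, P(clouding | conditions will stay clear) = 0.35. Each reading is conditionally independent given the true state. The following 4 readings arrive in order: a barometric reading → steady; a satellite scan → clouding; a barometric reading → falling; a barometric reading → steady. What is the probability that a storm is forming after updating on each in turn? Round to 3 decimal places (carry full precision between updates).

After a barometric reading='steady': P(storm) = 0.35·0.3500 / (0.35·0.3500 + 0.85·0.6500) ≈ 0.1815
After a satellite scan='clouding': P(storm) = 0.9·0.1815 / (0.9·0.1815 + 0.35·0.8185) ≈ 0.3631
After a barometric reading='falling': P(storm) = 0.65·0.3631 / (0.65·0.3631 + 0.15·0.6369) ≈ 0.7119
After a barometric reading='steady': P(storm) = 0.35·0.7119 / (0.35·0.7119 + 0.85·0.2881) ≈ 0.5043

0.504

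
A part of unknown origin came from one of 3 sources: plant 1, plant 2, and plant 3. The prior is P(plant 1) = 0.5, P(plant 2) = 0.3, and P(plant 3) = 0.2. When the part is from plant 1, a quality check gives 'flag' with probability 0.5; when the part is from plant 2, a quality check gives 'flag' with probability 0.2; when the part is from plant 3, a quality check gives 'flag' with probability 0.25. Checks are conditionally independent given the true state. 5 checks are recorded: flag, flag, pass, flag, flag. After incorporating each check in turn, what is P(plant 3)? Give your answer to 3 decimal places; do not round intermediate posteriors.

After 'flag': normaliser = 0.5·0.5000 + 0.2·0.3000 + 0.25·0.2000; P(plant 1) ≈ 0.6944, P(plant 2) ≈ 0.1667, P(plant 3) ≈ 0.1389
After 'flag': normaliser = 0.5·0.6944 + 0.2·0.1667 + 0.25·0.1389; P(plant 1) ≈ 0.8361, P(plant 2) ≈ 0.0803, P(plant 3) ≈ 0.0836
After 'pass': normaliser = 0.5·0.8361 + 0.8·0.0803 + 0.75·0.0836; P(plant 1) ≈ 0.7671, P(plant 2) ≈ 0.1178, P(plant 3) ≈ 0.1151
After 'flag': normaliser = 0.5·0.7671 + 0.2·0.1178 + 0.25·0.1151; P(plant 1) ≈ 0.8799, P(plant 2) ≈ 0.0541, P(plant 3) ≈ 0.0660
After 'flag': normaliser = 0.5·0.8799 + 0.2·0.0541 + 0.25·0.0660; P(plant 1) ≈ 0.9416, P(plant 2) ≈ 0.0231, P(plant 3) ≈ 0.0353

0.035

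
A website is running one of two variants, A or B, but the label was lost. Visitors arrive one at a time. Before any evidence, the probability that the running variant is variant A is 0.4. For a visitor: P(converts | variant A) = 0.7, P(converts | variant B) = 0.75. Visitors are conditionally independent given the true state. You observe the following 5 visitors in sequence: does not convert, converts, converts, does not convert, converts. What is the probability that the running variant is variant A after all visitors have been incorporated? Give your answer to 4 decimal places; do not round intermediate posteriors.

After 'does not convert': P(A) = 0.3·0.4000 / (0.3·0.4000 + 0.25·0.6000) ≈ 0.4444
After 'converts': P(A) = 0.7·0.4444 / (0.7·0.4444 + 0.75·0.5556) ≈ 0.4275
After 'converts': P(A) = 0.7·0.4275 / (0.7·0.4275 + 0.75·0.5725) ≈ 0.4107
After 'does not convert': P(A) = 0.3·0.4107 / (0.3·0.4107 + 0.25·0.5893) ≈ 0.4554
After 'converts': P(A) = 0.7·0.4554 / (0.7·0.4554 + 0.75·0.5446) ≈ 0.4384

0.4384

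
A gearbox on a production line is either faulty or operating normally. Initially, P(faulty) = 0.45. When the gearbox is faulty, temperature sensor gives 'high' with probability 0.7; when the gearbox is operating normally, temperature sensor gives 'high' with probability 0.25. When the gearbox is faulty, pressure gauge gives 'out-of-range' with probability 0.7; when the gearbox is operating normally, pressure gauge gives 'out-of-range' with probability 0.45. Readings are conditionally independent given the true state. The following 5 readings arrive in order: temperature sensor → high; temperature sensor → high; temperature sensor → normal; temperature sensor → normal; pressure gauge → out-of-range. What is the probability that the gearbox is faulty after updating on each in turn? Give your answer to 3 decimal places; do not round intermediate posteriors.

After temperature sensor='high': P(faulty) = 0.7·0.4500 / (0.7·0.4500 + 0.25·0.5500) ≈ 0.6961
After temperature sensor='high': P(faulty) = 0.7·0.6961 / (0.7·0.6961 + 0.25·0.3039) ≈ 0.8651
After temperature sensor='normal': P(faulty) = 0.3·0.8651 / (0.3·0.8651 + 0.75·0.1349) ≈ 0.7196
After temperature sensor='normal': P(faulty) = 0.3·0.7196 / (0.3·0.7196 + 0.75·0.2804) ≈ 0.5065
After pressure gauge='out-of-range': P(faulty) = 0.7·0.5065 / (0.7·0.5065 + 0.45·0.4935) ≈ 0.6149

0.615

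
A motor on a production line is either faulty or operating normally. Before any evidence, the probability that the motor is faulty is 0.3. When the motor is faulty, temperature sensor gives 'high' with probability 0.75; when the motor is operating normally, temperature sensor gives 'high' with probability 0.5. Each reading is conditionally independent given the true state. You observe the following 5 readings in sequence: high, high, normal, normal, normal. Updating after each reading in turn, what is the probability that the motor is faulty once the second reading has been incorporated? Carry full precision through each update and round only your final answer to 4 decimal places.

0.4909

After 'high': P(faulty) = 0.75·0.3000 / (0.75·0.3000 + 0.5·0.7000) ≈ 0.3913
After 'high': P(faulty) = 0.75·0.3913 / (0.75·0.3913 + 0.5·0.6087) ≈ 0.4909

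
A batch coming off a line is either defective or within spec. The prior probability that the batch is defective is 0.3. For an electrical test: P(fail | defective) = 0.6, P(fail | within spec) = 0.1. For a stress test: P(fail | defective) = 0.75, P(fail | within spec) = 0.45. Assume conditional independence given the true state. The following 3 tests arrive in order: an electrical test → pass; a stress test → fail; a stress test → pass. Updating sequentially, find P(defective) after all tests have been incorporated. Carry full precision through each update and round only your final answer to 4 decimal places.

0.1261

Each posterior becomes the prior for the next update.
After an electrical test='pass': P(defective) = 0.4·0.3000 / (0.4·0.3000 + 0.9·0.7000) ≈ 0.1600
After a stress test='fail': P(defective) = 0.75·0.1600 / (0.75·0.1600 + 0.45·0.8400) ≈ 0.2410
After a stress test='pass': P(defective) = 0.25·0.2410 / (0.25·0.2410 + 0.55·0.7590) ≈ 0.1261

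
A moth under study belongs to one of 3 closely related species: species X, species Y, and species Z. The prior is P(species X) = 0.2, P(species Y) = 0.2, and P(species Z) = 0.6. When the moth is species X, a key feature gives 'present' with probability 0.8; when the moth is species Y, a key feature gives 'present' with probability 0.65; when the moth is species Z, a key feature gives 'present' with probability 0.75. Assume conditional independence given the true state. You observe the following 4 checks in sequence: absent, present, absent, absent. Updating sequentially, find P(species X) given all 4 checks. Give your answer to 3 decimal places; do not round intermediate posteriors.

0.092

Apply Bayes' rule sequentially, carrying P(species X) forward.
After 'absent': normaliser = 0.2·0.2000 + 0.35·0.2000 + 0.25·0.6000; P(species X) ≈ 0.1538, P(species Y) ≈ 0.2692, P(species Z) ≈ 0.5769
After 'present': normaliser = 0.8·0.1538 + 0.65·0.2692 + 0.75·0.5769; P(species X) ≈ 0.1684, P(species Y) ≈ 0.2395, P(species Z) ≈ 0.5921
After 'absent': normaliser = 0.2·0.1684 + 0.35·0.2395 + 0.25·0.5921; P(species X) ≈ 0.1269, P(species Y) ≈ 0.3157, P(species Z) ≈ 0.5575
After 'absent': normaliser = 0.2·0.1269 + 0.35·0.3157 + 0.25·0.5575; P(species X) ≈ 0.0922, P(species Y) ≈ 0.4014, P(species Z) ≈ 0.5064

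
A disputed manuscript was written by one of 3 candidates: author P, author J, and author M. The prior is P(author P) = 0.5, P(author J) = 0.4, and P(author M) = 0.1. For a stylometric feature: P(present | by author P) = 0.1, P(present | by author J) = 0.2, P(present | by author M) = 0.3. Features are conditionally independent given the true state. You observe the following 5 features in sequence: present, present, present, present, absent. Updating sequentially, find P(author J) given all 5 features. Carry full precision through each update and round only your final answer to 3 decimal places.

0.456

After 'present': normaliser = 0.1·0.5000 + 0.2·0.4000 + 0.3·0.1000; P(author P) ≈ 0.3125, P(author J) ≈ 0.5000, P(author M) ≈ 0.1875
After 'present': normaliser = 0.1·0.3125 + 0.2·0.5000 + 0.3·0.1875; P(author P) ≈ 0.1667, P(author J) ≈ 0.5333, P(author M) ≈ 0.3000
After 'present': normaliser = 0.1·0.1667 + 0.2·0.5333 + 0.3·0.3000; P(author P) ≈ 0.0781, P(author J) ≈ 0.5000, P(author M) ≈ 0.4219
After 'present': normaliser = 0.1·0.0781 + 0.2·0.5000 + 0.3·0.4219; P(author P) ≈ 0.0333, P(author J) ≈ 0.4267, P(author M) ≈ 0.5400
After 'absent': normaliser = 0.9·0.0333 + 0.8·0.4267 + 0.7·0.5400; P(author P) ≈ 0.0400, P(author J) ≈ 0.4555, P(author M) ≈ 0.5044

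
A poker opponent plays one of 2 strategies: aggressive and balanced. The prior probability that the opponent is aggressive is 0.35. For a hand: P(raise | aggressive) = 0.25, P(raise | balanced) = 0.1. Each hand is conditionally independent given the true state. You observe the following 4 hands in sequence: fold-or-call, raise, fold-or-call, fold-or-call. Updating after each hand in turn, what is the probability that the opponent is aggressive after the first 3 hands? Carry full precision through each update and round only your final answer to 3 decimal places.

0.483

After 'fold-or-call': P(aggressive) = 0.75·0.3500 / (0.75·0.3500 + 0.9·0.6500) ≈ 0.3097
After 'raise': P(aggressive) = 0.25·0.3097 / (0.25·0.3097 + 0.1·0.6903) ≈ 0.5287
After 'fold-or-call': P(aggressive) = 0.75·0.5287 / (0.75·0.5287 + 0.9·0.4713) ≈ 0.4832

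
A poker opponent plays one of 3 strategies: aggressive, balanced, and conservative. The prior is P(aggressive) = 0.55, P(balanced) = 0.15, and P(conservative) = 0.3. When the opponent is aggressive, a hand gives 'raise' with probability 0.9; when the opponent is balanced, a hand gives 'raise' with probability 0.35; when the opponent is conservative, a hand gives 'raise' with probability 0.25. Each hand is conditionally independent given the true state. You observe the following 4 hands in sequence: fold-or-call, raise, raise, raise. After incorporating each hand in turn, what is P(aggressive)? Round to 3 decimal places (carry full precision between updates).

After 'fold-or-call': normaliser = 0.1·0.5500 + 0.65·0.1500 + 0.75·0.3000; P(aggressive) ≈ 0.1457, P(balanced) ≈ 0.2583, P(conservative) ≈ 0.5960
After 'raise': normaliser = 0.9·0.1457 + 0.35·0.2583 + 0.25·0.5960; P(aggressive) ≈ 0.3539, P(balanced) ≈ 0.2440, P(conservative) ≈ 0.4021
After 'raise': normaliser = 0.9·0.3539 + 0.35·0.2440 + 0.25·0.4021; P(aggressive) ≈ 0.6314, P(balanced) ≈ 0.1693, P(conservative) ≈ 0.1993
After 'raise': normaliser = 0.9·0.6314 + 0.35·0.1693 + 0.25·0.1993; P(aggressive) ≈ 0.8390, P(balanced) ≈ 0.0875, P(conservative) ≈ 0.0736

0.839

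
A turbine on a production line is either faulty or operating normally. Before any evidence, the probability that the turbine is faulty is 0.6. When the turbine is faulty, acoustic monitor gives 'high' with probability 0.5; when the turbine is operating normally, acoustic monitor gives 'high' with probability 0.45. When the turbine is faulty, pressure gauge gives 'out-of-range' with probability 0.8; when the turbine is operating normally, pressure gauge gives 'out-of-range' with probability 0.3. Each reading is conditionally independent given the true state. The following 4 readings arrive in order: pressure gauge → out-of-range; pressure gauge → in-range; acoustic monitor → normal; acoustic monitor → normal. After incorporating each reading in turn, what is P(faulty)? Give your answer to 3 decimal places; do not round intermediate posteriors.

0.486

After pressure gauge='out-of-range': P(faulty) = 0.8·0.6000 / (0.8·0.6000 + 0.3·0.4000) ≈ 0.8000
After pressure gauge='in-range': P(faulty) = 0.2·0.8000 / (0.2·0.8000 + 0.7·0.2000) ≈ 0.5333
After acoustic monitor='normal': P(faulty) = 0.5·0.5333 / (0.5·0.5333 + 0.55·0.4667) ≈ 0.5096
After acoustic monitor='normal': P(faulty) = 0.5·0.5096 / (0.5·0.5096 + 0.55·0.4904) ≈ 0.4857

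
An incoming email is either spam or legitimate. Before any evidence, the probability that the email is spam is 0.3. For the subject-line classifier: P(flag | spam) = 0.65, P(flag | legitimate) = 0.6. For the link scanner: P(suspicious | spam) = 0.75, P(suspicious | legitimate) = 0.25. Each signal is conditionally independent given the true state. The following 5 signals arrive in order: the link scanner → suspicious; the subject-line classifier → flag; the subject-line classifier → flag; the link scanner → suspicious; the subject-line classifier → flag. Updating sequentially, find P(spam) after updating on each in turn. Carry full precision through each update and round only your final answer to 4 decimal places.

After the link scanner='suspicious': P(spam) = 0.75·0.3000 / (0.75·0.3000 + 0.25·0.7000) ≈ 0.5625
After the subject-line classifier='flag': P(spam) = 0.65·0.5625 / (0.65·0.5625 + 0.6·0.4375) ≈ 0.5821
After the subject-line classifier='flag': P(spam) = 0.65·0.5821 / (0.65·0.5821 + 0.6·0.4179) ≈ 0.6014
After the link scanner='suspicious': P(spam) = 0.75·0.6014 / (0.75·0.6014 + 0.25·0.3986) ≈ 0.8191
After the subject-line classifier='flag': P(spam) = 0.65·0.8191 / (0.65·0.8191 + 0.6·0.1809) ≈ 0.8306

0.8306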